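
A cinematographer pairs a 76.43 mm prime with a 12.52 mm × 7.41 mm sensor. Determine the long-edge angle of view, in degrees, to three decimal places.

9.365°

Angle of view α = 2·arctan(w/2f) with w = 12.52 mm and f = 76.43 mm.
w/2f = 0.08191; arctan(0.08191) ≈ 4.6824°, so α ≈ 9.3647°.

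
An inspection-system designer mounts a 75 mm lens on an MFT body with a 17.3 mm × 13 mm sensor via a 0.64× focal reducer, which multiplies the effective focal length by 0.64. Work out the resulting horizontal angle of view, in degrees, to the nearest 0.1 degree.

20.4°

Effective focal length f = 75 × 0.64 = 48 mm.
α = 2·arctan(17.3 / (2 × 48)) = 2·arctan(0.18021) ≈ 20.4311°.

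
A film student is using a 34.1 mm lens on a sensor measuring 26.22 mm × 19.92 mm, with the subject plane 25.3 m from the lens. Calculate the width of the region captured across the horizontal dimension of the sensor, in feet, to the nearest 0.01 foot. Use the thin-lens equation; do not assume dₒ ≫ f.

63.74 ft

dₒ: 25.3 m = 25300 mm.
Similar triangles through the lens centre give W/dₒ = w/dᵢ; with 1/f = 1/dₒ + 1/dᵢ this gives W = w·(dₒ − f)/f.
W = 26.22 mm × (25300 − 34.1) / 34.1 = 26.22 × 740.9355 ≈ 19427.328 mm = 19427.328/304.8 ft = 63.738 ft.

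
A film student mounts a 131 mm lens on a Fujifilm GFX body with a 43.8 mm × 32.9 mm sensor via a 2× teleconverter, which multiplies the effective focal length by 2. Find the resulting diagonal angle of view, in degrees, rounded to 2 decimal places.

Effective focal length f = 131 × 2 = 262 mm.
Sensor diagonal = √(43.8² + 32.9²) = √3000.8500 ≈ 54.7800 mm.
α = 2·arctan(54.780 / (2 × 262)) = 2·arctan(0.10454) ≈ 11.9363°.

11.94°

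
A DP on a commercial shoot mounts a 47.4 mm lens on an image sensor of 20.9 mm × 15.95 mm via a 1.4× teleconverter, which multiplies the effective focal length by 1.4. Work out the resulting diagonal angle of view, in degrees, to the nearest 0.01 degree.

Effective focal length f = 47.4 × 1.4 = 66.36 mm.
Sensor diagonal = √(20.9² + 15.95²) = √691.2125 ≈ 26.2909 mm.
α = 2·arctan(26.291 / (2 × 66.36)) = 2·arctan(0.19809) ≈ 22.4097°.

22.41°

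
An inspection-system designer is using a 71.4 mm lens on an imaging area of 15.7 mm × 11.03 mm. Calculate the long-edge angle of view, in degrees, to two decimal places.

Angle of view α = 2·arctan(w/2f) with w = 15.7 mm and f = 71.4 mm.
w/2f = 0.10994; arctan(0.10994) ≈ 6.2741°, so α ≈ 12.5483°.

12.55°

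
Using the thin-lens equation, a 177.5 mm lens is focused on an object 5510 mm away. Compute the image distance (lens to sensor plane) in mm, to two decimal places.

1/dᵢ = 1/f − 1/dₒ = 1/177.5 − 1/5510 = 0.0054523 mm⁻¹.
dᵢ = 1/0.0054523 ≈ 183.4083 mm.

183.41 mm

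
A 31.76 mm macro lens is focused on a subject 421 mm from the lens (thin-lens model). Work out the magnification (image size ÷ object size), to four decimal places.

Thin lens: 1/f = 1/dₒ + 1/dᵢ → 1/dᵢ = 1/31.76 − 1/421 = 0.0291108 mm⁻¹, so dᵢ ≈ 34.3515 mm.
Magnification m = dᵢ/dₒ = 34.3515/421 ≈ 0.08159.

0.0816×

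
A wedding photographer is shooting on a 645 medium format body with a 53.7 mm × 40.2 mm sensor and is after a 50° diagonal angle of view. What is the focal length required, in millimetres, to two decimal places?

Sensor diagonal = √(53.7² + 40.2²) = √4499.7300 ≈ 67.0800 mm.
From α = 2·arctan(d/2f) we get f = d / (2·tan(α/2)).
With d = 67.0800 mm and α/2 = 25°, tan(α/2) ≈ 0.46631, so f ≈ 67.0800 / 0.93262 ≈ 71.9268 mm.

71.93 mm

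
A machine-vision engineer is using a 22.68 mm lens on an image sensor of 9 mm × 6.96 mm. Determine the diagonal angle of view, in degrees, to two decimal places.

28.16°

Sensor diagonal = √(9² + 6.96²) = √129.4416 ≈ 11.3772 mm.
Angle of view α = 2·arctan(d/2f) with d = 11.3772 mm and f = 22.68 mm.
d/2f = 0.25082; arctan(0.25082) ≈ 14.0805°, so α ≈ 28.1610°.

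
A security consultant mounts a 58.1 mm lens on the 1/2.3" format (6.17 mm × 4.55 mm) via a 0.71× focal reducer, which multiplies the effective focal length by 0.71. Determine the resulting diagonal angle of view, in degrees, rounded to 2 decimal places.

10.62°

Effective focal length f = 58.1 × 0.71 = 41.251 mm.
Sensor diagonal = √(6.17² + 4.55²) = √58.7714 ≈ 7.6663 mm.
α = 2·arctan(7.666 / (2 × 41.251)) = 2·arctan(0.09292) ≈ 10.6176°.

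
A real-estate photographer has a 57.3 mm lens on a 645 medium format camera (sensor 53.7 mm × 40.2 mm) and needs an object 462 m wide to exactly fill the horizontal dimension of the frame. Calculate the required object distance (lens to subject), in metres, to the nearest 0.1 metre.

W: 462 m = 462000 mm.
Magnification m = w/W = dᵢ/dₒ; combined with 1/f = 1/dₒ + 1/dᵢ this gives dₒ = f·(1 + W/w).
dₒ = 57.3 mm × (1 + 462000/53.7) = 57.3 × 8604.3520 ≈ 493029.367 mm = 493.029 m.

493.0 m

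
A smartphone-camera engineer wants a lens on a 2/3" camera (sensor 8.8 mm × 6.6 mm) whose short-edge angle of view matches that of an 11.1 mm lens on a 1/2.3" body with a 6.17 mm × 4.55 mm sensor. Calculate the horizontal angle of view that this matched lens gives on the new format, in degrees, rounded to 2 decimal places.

30.57°

Equal short-edge AOV ⇒ f₂ = f₁ · 6.6/4.55 = 11.1 × 1.45055 ≈ 16.1011 mm.
Horizontal AOV on the new format = 2·arctan(8.8 / (2 × 16.1011)) = 2·arctan(0.27327) ≈ 30.5685°.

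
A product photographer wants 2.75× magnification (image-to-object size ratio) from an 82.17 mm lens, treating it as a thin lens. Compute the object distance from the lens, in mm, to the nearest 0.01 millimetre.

112.05 mm

With m = dᵢ/dₒ and 1/f = 1/dₒ + 1/dᵢ, substituting dᵢ = m·dₒ gives 1/f = (1 + 1/m)/dₒ, hence dₒ = f·(1 + 1/m).
dₒ = 82.17 × (1 + 1/2.75) = 82.17 × 1.36364 ≈ 112.050 mm.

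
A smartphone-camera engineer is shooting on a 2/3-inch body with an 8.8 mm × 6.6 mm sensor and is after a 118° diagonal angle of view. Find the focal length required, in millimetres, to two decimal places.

3.30 mm

Sensor diagonal = √(8.8² + 6.6²) = √121.0000 ≈ 11.0000 mm.
From α = 2·arctan(d/2f) we get f = d / (2·tan(α/2)).
With d = 11.0000 mm and α/2 = 59°, tan(α/2) ≈ 1.66428, so f ≈ 11.0000 / 3.32856 ≈ 3.3047 mm.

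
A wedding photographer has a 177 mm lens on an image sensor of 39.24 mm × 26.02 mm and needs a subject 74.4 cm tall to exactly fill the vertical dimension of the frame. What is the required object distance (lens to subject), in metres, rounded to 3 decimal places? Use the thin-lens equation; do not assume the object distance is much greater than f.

W: 74.4 cm = 744 mm.
Magnification m = h/W = dᵢ/dₒ; combined with 1/f = 1/dₒ + 1/dᵢ this gives dₒ = f·(1 + W/h).
dₒ = 177 mm × (1 + 744/26.02) = 177 × 29.5934 ≈ 5238.030 mm = 5.23803 m.

5.238 m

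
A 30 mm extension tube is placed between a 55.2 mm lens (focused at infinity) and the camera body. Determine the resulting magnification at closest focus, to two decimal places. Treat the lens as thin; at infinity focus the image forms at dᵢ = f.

The tube moves the image plane from f to f + e, so dᵢ = 55.2 + 30 = 85.2 mm. Focus is achieved when 1/f = 1/dₒ + 1/dᵢ, giving dₒ = 1/(1/f − 1/(f+e)).
Magnification m = dᵢ/dₒ = (f+e)·(1/f − 1/(f+e)) = e/f = 30/55.2 ≈ 0.5435.

0.54×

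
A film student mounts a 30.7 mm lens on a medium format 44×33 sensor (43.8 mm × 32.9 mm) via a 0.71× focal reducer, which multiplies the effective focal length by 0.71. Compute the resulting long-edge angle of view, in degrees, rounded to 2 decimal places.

Effective focal length f = 30.7 × 0.71 = 21.797 mm.
α = 2·arctan(43.8 / (2 × 21.797)) = 2·arctan(1.00473) ≈ 90.2701°.

90.27°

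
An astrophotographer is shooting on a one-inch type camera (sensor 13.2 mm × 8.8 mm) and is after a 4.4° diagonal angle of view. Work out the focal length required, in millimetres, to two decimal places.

Sensor diagonal = √(13.2² + 8.8²) = √251.6800 ≈ 15.8644 mm.
From α = 2·arctan(d/2f) we get f = d / (2·tan(α/2)).
With d = 15.8644 mm and α/2 = 2.2°, tan(α/2) ≈ 0.03842, so f ≈ 15.8644 / 0.07683 ≈ 206.4813 mm.

206.48 mm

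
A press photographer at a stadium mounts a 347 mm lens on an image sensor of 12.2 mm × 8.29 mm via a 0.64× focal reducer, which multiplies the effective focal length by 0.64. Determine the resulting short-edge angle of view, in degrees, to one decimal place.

Effective focal length f = 347 × 0.64 = 222.08 mm.
α = 2·arctan(8.29 / (2 × 222.08)) = 2·arctan(0.01866) ≈ 2.1385°.

2.1°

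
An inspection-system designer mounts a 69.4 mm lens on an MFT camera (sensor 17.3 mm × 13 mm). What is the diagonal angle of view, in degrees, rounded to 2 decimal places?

Sensor diagonal = √(17.3² + 13²) = √468.2900 ≈ 21.6400 mm.
Angle of view α = 2·arctan(d/2f) with d = 21.6400 mm and f = 69.4 mm.
d/2f = 0.15591; arctan(0.15591) ≈ 8.8615°, so α ≈ 17.7230°.

17.72°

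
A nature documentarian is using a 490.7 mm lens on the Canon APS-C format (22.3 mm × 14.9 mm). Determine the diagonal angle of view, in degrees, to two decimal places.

Sensor diagonal = √(22.3² + 14.9²) = √719.3000 ≈ 26.8198 mm.
Angle of view α = 2·arctan(d/2f) with d = 26.8198 mm and f = 490.7 mm.
d/2f = 0.02733; arctan(0.02733) ≈ 1.5654°, so α ≈ 3.1308°.

3.13°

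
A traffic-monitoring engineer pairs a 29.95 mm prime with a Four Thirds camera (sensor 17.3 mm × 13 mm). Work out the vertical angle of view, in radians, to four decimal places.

0.4274 rad

Angle of view α = 2·arctan(h/2f) with h = 13 mm and f = 29.95 mm.
h/2f = 0.21703; arctan(0.21703) ≈ 0.2137 rad, so α ≈ 0.4274 rad.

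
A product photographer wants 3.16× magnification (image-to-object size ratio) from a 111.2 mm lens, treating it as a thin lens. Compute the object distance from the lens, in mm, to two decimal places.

146.39 mm

With m = dᵢ/dₒ and 1/f = 1/dₒ + 1/dᵢ, substituting dᵢ = m·dₒ gives 1/f = (1 + 1/m)/dₒ, hence dₒ = f·(1 + 1/m).
dₒ = 111.2 × (1 + 1/3.16) = 111.2 × 1.31646 ≈ 146.390 mm.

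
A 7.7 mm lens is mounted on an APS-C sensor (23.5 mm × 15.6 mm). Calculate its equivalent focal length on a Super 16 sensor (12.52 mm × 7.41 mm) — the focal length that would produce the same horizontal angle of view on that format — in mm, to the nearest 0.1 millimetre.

Equal angle of view means equal width/f ratio, so f₂ = f₁ · (width₂/width₁) = 7.7 × 12.52/23.5.
f₂ = 7.7 × 0.53277 ≈ 4.102 mm.

4.1 mm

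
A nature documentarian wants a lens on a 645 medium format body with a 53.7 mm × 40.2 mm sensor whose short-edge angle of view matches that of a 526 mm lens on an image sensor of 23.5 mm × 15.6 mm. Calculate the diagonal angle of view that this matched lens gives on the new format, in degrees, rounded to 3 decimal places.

Equal short-edge AOV ⇒ f₂ = f₁ · 40.2/15.6 = 526 × 2.57692 ≈ 1355.4615 mm.
Sensor diagonal = √(53.7² + 40.2²) = √4499.7300 ≈ 67.0800 mm.
Diagonal AOV on the new format = 2·arctan(67.0800 / (2 × 1355.4615)) = 2·arctan(0.02474) ≈ 2.8349°.

2.835°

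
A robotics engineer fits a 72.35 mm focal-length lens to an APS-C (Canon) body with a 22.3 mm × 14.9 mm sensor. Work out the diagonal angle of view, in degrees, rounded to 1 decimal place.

21.0°

Sensor diagonal = √(22.3² + 14.9²) = √719.3000 ≈ 26.8198 mm.
Angle of view α = 2·arctan(d/2f) with d = 26.8198 mm and f = 72.35 mm.
d/2f = 0.18535; arctan(0.18535) ≈ 10.5005°, so α ≈ 21.0009°.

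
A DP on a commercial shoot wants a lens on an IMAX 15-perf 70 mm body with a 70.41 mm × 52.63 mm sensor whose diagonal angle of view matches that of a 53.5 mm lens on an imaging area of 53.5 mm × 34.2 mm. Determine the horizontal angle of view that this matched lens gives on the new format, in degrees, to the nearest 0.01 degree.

50.85°

Sensor diagonal = √(53.5² + 34.2²) = √4031.8900 ≈ 63.4972 mm.
Sensor diagonal = √(70.41² + 52.63²) = √7727.4850 ≈ 87.9061 mm.
Equal diagonal AOV ⇒ f₂ = f₁ · 87.9061/63.4972 = 53.5 × 1.38441 ≈ 74.0659 mm.
Horizontal AOV on the new format = 2·arctan(70.41 / (2 × 74.0659)) = 2·arctan(0.47532) ≈ 50.8453°.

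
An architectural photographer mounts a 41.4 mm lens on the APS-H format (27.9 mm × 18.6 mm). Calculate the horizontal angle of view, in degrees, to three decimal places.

Angle of view α = 2·arctan(w/2f) with w = 27.9 mm and f = 41.4 mm.
w/2f = 0.33696; arctan(0.33696) ≈ 18.6216°, so α ≈ 37.2432°.

37.243°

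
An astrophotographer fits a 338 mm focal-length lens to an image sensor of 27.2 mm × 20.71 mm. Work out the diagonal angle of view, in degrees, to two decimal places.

5.79°

Sensor diagonal = √(27.2² + 20.71²) = √1168.7441 ≈ 34.1869 mm.
Angle of view α = 2·arctan(d/2f) with d = 34.1869 mm and f = 338 mm.
d/2f = 0.05057; arctan(0.05057) ≈ 2.8951°, so α ≈ 5.7902°.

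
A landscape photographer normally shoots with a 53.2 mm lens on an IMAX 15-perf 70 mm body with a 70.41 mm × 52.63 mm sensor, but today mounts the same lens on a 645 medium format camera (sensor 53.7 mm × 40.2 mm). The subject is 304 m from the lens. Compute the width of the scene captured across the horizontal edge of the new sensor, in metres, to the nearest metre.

307 m

The focal length stays 53.2 mm; the relevant sensor dimension is now w = 53.7 mm. Object distance dₒ = 304 m = 304000 mm.
Thin-lens field width W = w·(dₒ − f)/f = 53.7 × (304000 − 53.2)/53.2 ≈ 306803.443 mm = 306.803 m.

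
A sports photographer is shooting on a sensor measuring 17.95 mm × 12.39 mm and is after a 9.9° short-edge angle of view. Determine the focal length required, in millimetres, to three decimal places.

71.528 mm

From α = 2·arctan(h/2f) we get f = h / (2·tan(α/2)).
With h = 12.39 mm and α/2 = 4.95°, tan(α/2) ≈ 0.08661, so f ≈ 12.39 / 0.17322 ≈ 71.5280 mm.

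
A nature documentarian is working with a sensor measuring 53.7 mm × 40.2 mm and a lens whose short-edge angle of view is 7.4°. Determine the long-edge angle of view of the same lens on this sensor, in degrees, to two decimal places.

From the short-edge AOV: f = 40.2 / (2·tan(3.7°)) = 40.2 / 0.12933 ≈ 310.8227 mm.
Long-edge AOV = 2·arctan(53.7 / (2 × 310.8227)) = 2·arctan(0.08638) ≈ 9.8743°.

9.87°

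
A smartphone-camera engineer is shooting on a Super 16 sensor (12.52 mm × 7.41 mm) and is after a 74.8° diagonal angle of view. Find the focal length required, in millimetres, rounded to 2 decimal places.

9.51 mm

Sensor diagonal = √(12.52² + 7.41²) = √211.6585 ≈ 14.5485 mm.
From α = 2·arctan(d/2f) we get f = d / (2·tan(α/2)).
With d = 14.5485 mm and α/2 = 37.4°, tan(α/2) ≈ 0.76456, so f ≈ 14.5485 / 1.52912 ≈ 9.5143 mm.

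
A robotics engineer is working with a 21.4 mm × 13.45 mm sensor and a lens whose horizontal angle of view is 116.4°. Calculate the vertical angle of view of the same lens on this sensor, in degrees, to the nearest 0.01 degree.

From the horizontal AOV: f = 21.4 / (2·tan(58.2°)) = 21.4 / 3.22567 ≈ 6.6343 mm.
Vertical AOV = 2·arctan(13.45 / (2 × 6.6343)) = 2·arctan(1.01367) ≈ 90.7781°.

90.78°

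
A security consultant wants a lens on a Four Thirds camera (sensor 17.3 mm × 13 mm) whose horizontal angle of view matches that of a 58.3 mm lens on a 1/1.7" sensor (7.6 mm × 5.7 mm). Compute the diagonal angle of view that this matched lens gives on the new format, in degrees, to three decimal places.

Equal horizontal AOV ⇒ f₂ = f₁ · 17.3/7.6 = 58.3 × 2.27632 ≈ 132.7092 mm.
Sensor diagonal = √(17.3² + 13²) = √468.2900 ≈ 21.6400 mm.
Diagonal AOV on the new format = 2·arctan(21.6400 / (2 × 132.7092)) = 2·arctan(0.08153) ≈ 9.3222°.

9.322°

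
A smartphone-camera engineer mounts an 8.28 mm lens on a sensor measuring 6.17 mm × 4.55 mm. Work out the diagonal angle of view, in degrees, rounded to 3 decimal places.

49.682°

Sensor diagonal = √(6.17² + 4.55²) = √58.7714 ≈ 7.6663 mm.
Angle of view α = 2·arctan(d/2f) with d = 7.6663 mm and f = 8.28 mm.
d/2f = 0.46294; arctan(0.46294) ≈ 24.8412°, so α ≈ 49.6824°.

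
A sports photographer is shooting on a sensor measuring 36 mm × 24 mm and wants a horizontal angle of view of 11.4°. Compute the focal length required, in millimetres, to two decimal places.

180.34 mm

From α = 2·arctan(w/2f) we get f = w / (2·tan(α/2)).
With w = 36 mm and α/2 = 5.7°, tan(α/2) ≈ 0.09981, so f ≈ 36 / 0.19963 ≈ 180.3367 mm.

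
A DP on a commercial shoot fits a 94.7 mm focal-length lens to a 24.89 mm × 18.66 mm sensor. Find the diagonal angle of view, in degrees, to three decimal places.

18.655°

Sensor diagonal = √(24.89² + 18.66²) = √967.7077 ≈ 31.1080 mm.
Angle of view α = 2·arctan(d/2f) with d = 31.1080 mm and f = 94.7 mm.
d/2f = 0.16424; arctan(0.16424) ≈ 9.3273°, so α ≈ 18.6545°.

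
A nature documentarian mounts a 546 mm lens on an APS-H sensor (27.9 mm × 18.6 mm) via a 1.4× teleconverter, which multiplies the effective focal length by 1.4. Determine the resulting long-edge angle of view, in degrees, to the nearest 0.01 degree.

Effective focal length f = 546 × 1.4 = 764.4 mm.
α = 2·arctan(27.9 / (2 × 764.4)) = 2·arctan(0.01825) ≈ 2.0910°.

2.09°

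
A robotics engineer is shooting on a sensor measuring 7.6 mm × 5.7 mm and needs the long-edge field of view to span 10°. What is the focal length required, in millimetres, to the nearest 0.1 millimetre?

From α = 2·arctan(w/2f) we get f = w / (2·tan(α/2)).
With w = 7.6 mm and α/2 = 5°, tan(α/2) ≈ 0.08749, so f ≈ 7.6 / 0.17498 ≈ 43.4342 mm.

43.4 mm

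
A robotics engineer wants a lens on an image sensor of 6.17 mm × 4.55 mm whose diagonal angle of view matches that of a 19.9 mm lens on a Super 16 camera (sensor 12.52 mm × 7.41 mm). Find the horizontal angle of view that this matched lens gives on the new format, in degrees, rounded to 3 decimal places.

32.787°

Sensor diagonal = √(12.52² + 7.41²) = √211.6585 ≈ 14.5485 mm.
Sensor diagonal = √(6.17² + 4.55²) = √58.7714 ≈ 7.6663 mm.
Equal diagonal AOV ⇒ f₂ = f₁ · 7.6663/14.5485 = 19.9 × 0.52694 ≈ 10.4862 mm.
Horizontal AOV on the new format = 2·arctan(6.17 / (2 × 10.4862)) = 2·arctan(0.29420) ≈ 32.7874°.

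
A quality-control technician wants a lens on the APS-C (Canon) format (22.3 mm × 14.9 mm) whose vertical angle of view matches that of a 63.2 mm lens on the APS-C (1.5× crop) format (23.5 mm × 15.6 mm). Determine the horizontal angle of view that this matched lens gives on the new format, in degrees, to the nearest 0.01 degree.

20.93°

Equal vertical AOV ⇒ f₂ = f₁ · 14.9/15.6 = 63.2 × 0.95513 ≈ 60.3641 mm.
Horizontal AOV on the new format = 2·arctan(22.3 / (2 × 60.3641)) = 2·arctan(0.18471) ≈ 20.9306°.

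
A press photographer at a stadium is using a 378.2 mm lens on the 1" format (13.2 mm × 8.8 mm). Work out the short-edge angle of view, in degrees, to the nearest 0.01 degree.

Angle of view α = 2·arctan(h/2f) with h = 8.8 mm and f = 378.2 mm.
h/2f = 0.01163; arctan(0.01163) ≈ 0.6666°, so α ≈ 1.3331°.

1.33°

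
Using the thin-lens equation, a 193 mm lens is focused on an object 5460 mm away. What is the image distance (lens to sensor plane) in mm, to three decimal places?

1/dᵢ = 1/f − 1/dₒ = 1/193 − 1/5460 = 0.0049982 mm⁻¹.
dᵢ = 1/0.0049982 ≈ 200.0721 mm.

200.072 mm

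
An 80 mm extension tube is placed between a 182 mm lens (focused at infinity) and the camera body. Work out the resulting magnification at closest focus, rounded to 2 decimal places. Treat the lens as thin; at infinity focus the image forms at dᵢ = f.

The tube moves the image plane from f to f + e, so dᵢ = 182 + 80 = 262 mm. Focus is achieved when 1/f = 1/dₒ + 1/dᵢ, giving dₒ = 1/(1/f − 1/(f+e)).
Magnification m = dᵢ/dₒ = (f+e)·(1/f − 1/(f+e)) = e/f = 80/182 ≈ 0.4396.

0.44×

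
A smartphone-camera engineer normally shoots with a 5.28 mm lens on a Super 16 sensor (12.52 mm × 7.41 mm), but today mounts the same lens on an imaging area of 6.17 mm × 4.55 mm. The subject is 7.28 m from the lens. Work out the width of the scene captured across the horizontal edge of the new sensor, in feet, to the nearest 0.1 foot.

27.9 ft

The focal length stays 5.28 mm; the relevant sensor dimension is now w = 6.17 mm. Object distance dₒ = 7.28 m = 7280 mm.
Thin-lens field width W = w·(dₒ − f)/f = 6.17 × (7280 − 5.28)/5.28 ≈ 8500.951 mm = 8500.951/304.8 ft = 27.8903 ft.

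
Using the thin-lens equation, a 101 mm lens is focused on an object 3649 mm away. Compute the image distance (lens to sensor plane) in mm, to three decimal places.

1/dᵢ = 1/f − 1/dₒ = 1/101 − 1/3649 = 0.0096269 mm⁻¹.
dᵢ = 1/0.0096269 ≈ 103.8751 mm.

103.875 mm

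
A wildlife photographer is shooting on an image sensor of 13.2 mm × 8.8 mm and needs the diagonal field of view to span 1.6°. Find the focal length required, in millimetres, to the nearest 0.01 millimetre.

568.07 mm

Sensor diagonal = √(13.2² + 8.8²) = √251.6800 ≈ 15.8644 mm.
From α = 2·arctan(d/2f) we get f = d / (2·tan(α/2)).
With d = 15.8644 mm and α/2 = 0.8°, tan(α/2) ≈ 0.01396, so f ≈ 15.8644 / 0.02793 ≈ 568.0660 mm.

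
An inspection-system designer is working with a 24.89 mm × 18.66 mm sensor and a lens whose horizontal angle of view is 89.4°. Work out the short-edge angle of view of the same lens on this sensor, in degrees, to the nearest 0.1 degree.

73.1°

From the horizontal AOV: f = 24.89 / (2·tan(44.7°)) = 24.89 / 1.97916 ≈ 12.5760 mm.
Short-edge AOV = 2·arctan(18.66 / (2 × 12.5760)) = 2·arctan(0.74189) ≈ 73.1426°.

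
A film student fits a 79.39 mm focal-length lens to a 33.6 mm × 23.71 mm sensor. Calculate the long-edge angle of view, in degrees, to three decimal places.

Angle of view α = 2·arctan(w/2f) with w = 33.6 mm and f = 79.39 mm.
w/2f = 0.21161; arctan(0.21161) ≈ 11.9483°, so α ≈ 23.8966°.

23.897°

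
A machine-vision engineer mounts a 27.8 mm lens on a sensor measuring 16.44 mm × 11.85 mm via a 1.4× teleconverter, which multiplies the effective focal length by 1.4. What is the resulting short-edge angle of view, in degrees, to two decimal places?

Effective focal length f = 27.8 × 1.4 = 38.92 mm.
α = 2·arctan(11.85 / (2 × 38.92)) = 2·arctan(0.15224) ≈ 17.3120°.

17.31°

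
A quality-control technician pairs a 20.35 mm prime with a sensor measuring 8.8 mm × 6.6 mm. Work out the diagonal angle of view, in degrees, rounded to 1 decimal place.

30.2°

Sensor diagonal = √(8.8² + 6.6²) = √121.0000 ≈ 11.0000 mm.
Angle of view α = 2·arctan(d/2f) with d = 11.0000 mm and f = 20.35 mm.
d/2f = 0.27027; arctan(0.27027) ≈ 15.1240°, so α ≈ 30.2480°.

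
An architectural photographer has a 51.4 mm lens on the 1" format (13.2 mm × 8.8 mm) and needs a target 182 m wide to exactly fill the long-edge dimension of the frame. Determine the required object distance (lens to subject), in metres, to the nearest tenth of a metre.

708.7 m

W: 182 m = 182000 mm.
Magnification m = w/W = dᵢ/dₒ; combined with 1/f = 1/dₒ + 1/dᵢ this gives dₒ = f·(1 + W/w).
dₒ = 51.4 mm × (1 + 182000/13.2) = 51.4 × 13788.8788 ≈ 708748.370 mm = 708.748 m.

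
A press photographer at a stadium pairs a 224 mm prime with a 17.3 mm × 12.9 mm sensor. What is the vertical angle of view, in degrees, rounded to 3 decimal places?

3.299°

Angle of view α = 2·arctan(h/2f) with h = 12.9 mm and f = 224 mm.
h/2f = 0.02879; arctan(0.02879) ≈ 1.6494°, so α ≈ 3.2987°.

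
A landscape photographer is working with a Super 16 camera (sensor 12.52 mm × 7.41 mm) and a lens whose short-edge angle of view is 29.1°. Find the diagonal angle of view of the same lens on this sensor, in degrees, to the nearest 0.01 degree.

From the short-edge AOV: f = 7.41 / (2·tan(14.55°)) = 7.41 / 0.51910 ≈ 14.2748 mm.
Sensor diagonal = √(12.52² + 7.41²) = √211.6585 ≈ 14.5485 mm.
Diagonal AOV = 2·arctan(14.5485 / (2 × 14.2748)) = 2·arctan(0.50959) ≈ 54.0056°.

54.01°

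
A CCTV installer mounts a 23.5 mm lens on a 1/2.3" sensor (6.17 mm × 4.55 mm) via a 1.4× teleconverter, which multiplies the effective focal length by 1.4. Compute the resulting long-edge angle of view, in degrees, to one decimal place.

Effective focal length f = 23.5 × 1.4 = 32.9 mm.
α = 2·arctan(6.17 / (2 × 32.9)) = 2·arctan(0.09377) ≈ 10.7138°.

10.7°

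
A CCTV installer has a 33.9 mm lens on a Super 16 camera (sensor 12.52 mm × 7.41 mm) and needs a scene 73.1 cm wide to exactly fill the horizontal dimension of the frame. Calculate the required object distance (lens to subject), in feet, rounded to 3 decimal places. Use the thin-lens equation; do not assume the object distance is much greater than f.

W: 73.1 cm = 731 mm.
Magnification m = w/W = dᵢ/dₒ; combined with 1/f = 1/dₒ + 1/dᵢ this gives dₒ = f·(1 + W/w).
dₒ = 33.9 mm × (1 + 731/12.52) = 33.9 × 59.3866 ≈ 2013.205 mm = 2013.205/304.8 ft = 6.605 ft.

6.605 ft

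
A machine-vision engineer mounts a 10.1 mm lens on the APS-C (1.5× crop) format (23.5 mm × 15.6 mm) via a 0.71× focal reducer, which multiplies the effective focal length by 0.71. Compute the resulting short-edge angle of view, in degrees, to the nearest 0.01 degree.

Effective focal length f = 10.1 × 0.71 = 7.171 mm.
α = 2·arctan(15.6 / (2 × 7.171)) = 2·arctan(1.08771) ≈ 94.8117°.

94.81°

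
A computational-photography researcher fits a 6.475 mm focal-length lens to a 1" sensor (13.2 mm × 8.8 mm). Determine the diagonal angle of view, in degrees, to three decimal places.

Sensor diagonal = √(13.2² + 8.8²) = √251.6800 ≈ 15.8644 mm.
Angle of view α = 2·arctan(d/2f) with d = 15.8644 mm and f = 6.475 mm.
d/2f = 1.22505; arctan(1.22505) ≈ 50.7755°, so α ≈ 101.5510°.

101.551°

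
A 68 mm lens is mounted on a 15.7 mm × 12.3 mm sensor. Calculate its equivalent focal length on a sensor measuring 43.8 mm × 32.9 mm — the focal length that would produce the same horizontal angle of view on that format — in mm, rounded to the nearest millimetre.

Equal angle of view means equal width/f ratio, so f₂ = f₁ · (width₂/width₁) = 68 × 43.8/15.7.
f₂ = 68 × 2.78981 ≈ 189.707 mm.

190 mm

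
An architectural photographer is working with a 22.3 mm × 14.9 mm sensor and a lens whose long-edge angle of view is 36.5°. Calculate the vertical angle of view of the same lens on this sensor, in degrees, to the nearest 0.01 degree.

From the long-edge AOV: f = 22.3 / (2·tan(18.25°)) = 22.3 / 0.65950 ≈ 33.8134 mm.
Vertical AOV = 2·arctan(14.9 / (2 × 33.8134)) = 2·arctan(0.22033) ≈ 24.8505°.

24.85°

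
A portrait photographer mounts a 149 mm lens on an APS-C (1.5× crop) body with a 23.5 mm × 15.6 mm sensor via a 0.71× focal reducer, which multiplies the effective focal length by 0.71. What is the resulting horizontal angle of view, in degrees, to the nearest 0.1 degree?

Effective focal length f = 149 × 0.71 = 105.79 mm.
α = 2·arctan(23.5 / (2 × 105.79)) = 2·arctan(0.11107) ≈ 12.6756°.

12.7°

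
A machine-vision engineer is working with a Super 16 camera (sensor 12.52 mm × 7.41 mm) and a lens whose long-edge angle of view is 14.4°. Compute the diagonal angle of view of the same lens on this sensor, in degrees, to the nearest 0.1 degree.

16.7°

From the long-edge AOV: f = 12.52 / (2·tan(7.2°)) = 12.52 / 0.25266 ≈ 49.5530 mm.
Sensor diagonal = √(12.52² + 7.41²) = √211.6585 ≈ 14.5485 mm.
Diagonal AOV = 2·arctan(14.5485 / (2 × 49.5530)) = 2·arctan(0.14680) ≈ 16.7024°.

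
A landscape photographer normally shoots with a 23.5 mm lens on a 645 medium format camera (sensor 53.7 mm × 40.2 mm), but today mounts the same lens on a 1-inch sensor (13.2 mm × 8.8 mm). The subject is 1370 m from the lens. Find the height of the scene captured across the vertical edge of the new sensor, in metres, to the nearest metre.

513 m

The focal length stays 23.5 mm; the relevant sensor dimension is now h = 8.8 mm. Object distance dₒ = 1370 m = 1.37e+06 mm.
Thin-lens field height W = h·(dₒ − f)/f = 8.8 × (1.37e+06 − 23.5)/23.5 ≈ 513012.477 mm = 513.012 m.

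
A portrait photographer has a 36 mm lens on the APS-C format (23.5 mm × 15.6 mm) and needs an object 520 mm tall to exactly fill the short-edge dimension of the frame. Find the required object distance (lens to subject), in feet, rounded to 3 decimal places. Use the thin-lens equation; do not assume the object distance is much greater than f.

4.055 ft

Magnification m = h/W = dᵢ/dₒ; combined with 1/f = 1/dₒ + 1/dᵢ this gives dₒ = f·(1 + W/h).
dₒ = 36 mm × (1 + 520/15.6) = 36 × 34.3333 ≈ 1236.000 mm = 1236.000/304.8 ft = 4.05512 ft.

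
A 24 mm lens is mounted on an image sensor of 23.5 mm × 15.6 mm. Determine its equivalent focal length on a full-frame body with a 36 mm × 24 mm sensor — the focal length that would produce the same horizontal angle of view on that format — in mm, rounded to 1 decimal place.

Equal angle of view means equal width/f ratio, so f₂ = f₁ · (width₂/width₁) = 24 × 36/23.5.
f₂ = 24 × 1.53191 ≈ 36.766 mm.

36.8 mm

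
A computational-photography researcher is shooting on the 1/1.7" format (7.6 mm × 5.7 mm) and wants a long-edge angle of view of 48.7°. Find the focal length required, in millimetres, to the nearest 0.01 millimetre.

From α = 2·arctan(w/2f) we get f = w / (2·tan(α/2)).
With w = 7.6 mm and α/2 = 24.35°, tan(α/2) ≈ 0.45257, so f ≈ 7.6 / 0.90514 ≈ 8.3965 mm.

8.40 mm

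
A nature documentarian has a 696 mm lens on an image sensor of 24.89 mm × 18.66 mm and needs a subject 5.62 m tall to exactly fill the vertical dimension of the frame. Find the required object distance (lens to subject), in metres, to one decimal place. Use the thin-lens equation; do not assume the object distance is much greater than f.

W: 5.62 m = 5620 mm.
Magnification m = h/W = dᵢ/dₒ; combined with 1/f = 1/dₒ + 1/dᵢ this gives dₒ = f·(1 + W/h).
dₒ = 696 mm × (1 + 5620/18.66) = 696 × 302.1790 ≈ 210316.579 mm = 210.317 m.

210.3 m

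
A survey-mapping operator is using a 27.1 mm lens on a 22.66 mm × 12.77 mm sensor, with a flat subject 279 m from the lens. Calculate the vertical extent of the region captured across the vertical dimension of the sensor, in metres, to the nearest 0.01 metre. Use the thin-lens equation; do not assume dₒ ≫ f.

131.46 m

dₒ: 279 m = 279000 mm.
Similar triangles through the lens centre give W/dₒ = h/dᵢ; with 1/f = 1/dₒ + 1/dᵢ this gives W = h·(dₒ − f)/f.
W = 12.77 mm × (279000 − 27.1) / 27.1 = 12.77 × 10294.2030 ≈ 131456.972 mm = 131.457 m.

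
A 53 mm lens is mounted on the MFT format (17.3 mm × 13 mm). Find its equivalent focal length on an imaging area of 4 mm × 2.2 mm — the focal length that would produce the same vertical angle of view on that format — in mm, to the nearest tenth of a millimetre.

9.0 mm

Equal angle of view means equal height/f ratio, so f₂ = f₁ · (height₂/height₁) = 53 × 2.2/13.
f₂ = 53 × 0.16923 ≈ 8.969 mm.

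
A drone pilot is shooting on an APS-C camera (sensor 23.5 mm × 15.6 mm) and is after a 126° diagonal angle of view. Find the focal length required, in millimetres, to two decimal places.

Sensor diagonal = √(23.5² + 15.6²) = √795.6100 ≈ 28.2066 mm.
From α = 2·arctan(d/2f) we get f = d / (2·tan(α/2)).
With d = 28.2066 mm and α/2 = 63°, tan(α/2) ≈ 1.96261, so f ≈ 28.2066 / 3.92522 ≈ 7.1860 mm.

7.19 mm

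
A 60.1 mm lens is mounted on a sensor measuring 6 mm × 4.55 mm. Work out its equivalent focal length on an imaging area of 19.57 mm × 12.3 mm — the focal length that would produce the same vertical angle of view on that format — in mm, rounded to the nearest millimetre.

162 mm

Equal angle of view means equal height/f ratio, so f₂ = f₁ · (height₂/height₁) = 60.1 × 12.3/4.55.
f₂ = 60.1 × 2.70330 ≈ 162.468 mm.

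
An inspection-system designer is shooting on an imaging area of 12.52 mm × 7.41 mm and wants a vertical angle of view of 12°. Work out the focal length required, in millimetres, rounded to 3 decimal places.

From α = 2·arctan(h/2f) we get f = h / (2·tan(α/2)).
With h = 7.41 mm and α/2 = 6°, tan(α/2) ≈ 0.10510, so f ≈ 7.41 / 0.21021 ≈ 35.2507 mm.

35.251 mm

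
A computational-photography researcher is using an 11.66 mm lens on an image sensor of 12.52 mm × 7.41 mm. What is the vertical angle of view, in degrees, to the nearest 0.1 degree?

35.3°

Angle of view α = 2·arctan(h/2f) with h = 7.41 mm and f = 11.66 mm.
h/2f = 0.31775; arctan(0.31775) ≈ 17.6278°, so α ≈ 35.2556°.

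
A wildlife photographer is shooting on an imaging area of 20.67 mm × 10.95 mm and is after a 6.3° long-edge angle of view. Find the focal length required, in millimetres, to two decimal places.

From α = 2·arctan(w/2f) we get f = w / (2·tan(α/2)).
With w = 20.67 mm and α/2 = 3.15°, tan(α/2) ≈ 0.05503, so f ≈ 20.67 / 0.11007 ≈ 187.7953 mm.

187.80 mm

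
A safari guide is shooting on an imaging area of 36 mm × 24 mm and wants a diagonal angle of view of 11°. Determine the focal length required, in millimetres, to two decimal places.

Sensor diagonal = √(36² + 24²) = √1872.0000 ≈ 43.2666 mm.
From α = 2·arctan(d/2f) we get f = d / (2·tan(α/2)).
With d = 43.2666 mm and α/2 = 5.5°, tan(α/2) ≈ 0.09629, so f ≈ 43.2666 / 0.19258 ≈ 224.6705 mm.

224.67 mm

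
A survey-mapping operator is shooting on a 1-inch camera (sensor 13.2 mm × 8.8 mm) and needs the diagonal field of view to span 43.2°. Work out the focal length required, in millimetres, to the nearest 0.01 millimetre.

20.03 mm

Sensor diagonal = √(13.2² + 8.8²) = √251.6800 ≈ 15.8644 mm.
From α = 2·arctan(d/2f) we get f = d / (2·tan(α/2)).
With d = 15.8644 mm and α/2 = 21.6°, tan(α/2) ≈ 0.39593, so f ≈ 15.8644 / 0.79186 ≈ 20.0345 mm.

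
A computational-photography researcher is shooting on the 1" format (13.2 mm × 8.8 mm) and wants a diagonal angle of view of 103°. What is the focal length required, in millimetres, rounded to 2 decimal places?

Sensor diagonal = √(13.2² + 8.8²) = √251.6800 ≈ 15.8644 mm.
From α = 2·arctan(d/2f) we get f = d / (2·tan(α/2)).
With d = 15.8644 mm and α/2 = 51.5°, tan(α/2) ≈ 1.25717, so f ≈ 15.8644 / 2.51434 ≈ 6.3096 mm.

6.31 mm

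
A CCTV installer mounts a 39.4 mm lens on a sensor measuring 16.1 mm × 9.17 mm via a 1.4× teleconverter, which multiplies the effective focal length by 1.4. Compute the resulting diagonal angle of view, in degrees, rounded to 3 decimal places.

19.068°

Effective focal length f = 39.4 × 1.4 = 55.16 mm.
Sensor diagonal = √(16.1² + 9.17²) = √343.2989 ≈ 18.5283 mm.
α = 2·arctan(18.528 / (2 × 55.16)) = 2·arctan(0.16795) ≈ 19.0678°.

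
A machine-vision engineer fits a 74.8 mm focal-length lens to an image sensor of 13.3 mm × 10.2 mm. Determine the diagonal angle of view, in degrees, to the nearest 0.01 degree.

Sensor diagonal = √(13.3² + 10.2²) = √280.9300 ≈ 16.7610 mm.
Angle of view α = 2·arctan(d/2f) with d = 16.7610 mm and f = 74.8 mm.
d/2f = 0.11204; arctan(0.11204) ≈ 6.3927°, so α ≈ 12.7854°.

12.79°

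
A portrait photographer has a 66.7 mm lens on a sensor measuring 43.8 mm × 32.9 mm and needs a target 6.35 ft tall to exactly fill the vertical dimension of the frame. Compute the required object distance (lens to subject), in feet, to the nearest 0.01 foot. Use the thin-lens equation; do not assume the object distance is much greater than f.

13.09 ft

W: 6.35 ft × 304.8 mm/ft = 1935.48 mm.
Magnification m = h/W = dᵢ/dₒ; combined with 1/f = 1/dₒ + 1/dᵢ this gives dₒ = f·(1 + W/h).
dₒ = 66.7 mm × (1 + 1935.48/32.9) = 66.7 × 59.8292 ≈ 3990.606 mm = 3990.606/304.8 ft = 13.0925 ft.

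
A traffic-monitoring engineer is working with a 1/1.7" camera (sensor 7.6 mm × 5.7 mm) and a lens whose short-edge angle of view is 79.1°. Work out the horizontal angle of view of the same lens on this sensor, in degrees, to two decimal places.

From the short-edge AOV: f = 5.7 / (2·tan(39.55°)) = 5.7 / 1.65161 ≈ 3.4512 mm.
Horizontal AOV = 2·arctan(7.6 / (2 × 3.4512)) = 2·arctan(1.10107) ≈ 95.5081°.

95.51°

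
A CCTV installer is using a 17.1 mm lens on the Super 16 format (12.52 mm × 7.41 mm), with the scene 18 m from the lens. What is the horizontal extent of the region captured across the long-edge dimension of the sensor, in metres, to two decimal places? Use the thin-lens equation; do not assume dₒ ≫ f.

dₒ: 18 m = 18000 mm.
Similar triangles through the lens centre give W/dₒ = w/dᵢ; with 1/f = 1/dₒ + 1/dᵢ this gives W = w·(dₒ − f)/f.
W = 12.52 mm × (18000 − 17.1) / 17.1 = 12.52 × 1051.6316 ≈ 13166.427 mm = 13.1664 m.

13.17 m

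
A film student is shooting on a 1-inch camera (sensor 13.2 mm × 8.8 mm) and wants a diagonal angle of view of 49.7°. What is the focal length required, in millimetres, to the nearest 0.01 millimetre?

Sensor diagonal = √(13.2² + 8.8²) = √251.6800 ≈ 15.8644 mm.
From α = 2·arctan(d/2f) we get f = d / (2·tan(α/2)).
With d = 15.8644 mm and α/2 = 24.85°, tan(α/2) ≈ 0.46312, so f ≈ 15.8644 / 0.92625 ≈ 17.1276 mm.

17.13 mm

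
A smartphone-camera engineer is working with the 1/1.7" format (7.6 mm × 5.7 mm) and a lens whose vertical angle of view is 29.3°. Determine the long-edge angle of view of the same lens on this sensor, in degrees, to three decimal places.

From the vertical AOV: f = 5.7 / (2·tan(14.65°)) = 5.7 / 0.52283 ≈ 10.9023 mm.
Long-edge AOV = 2·arctan(7.6 / (2 × 10.9023)) = 2·arctan(0.34855) ≈ 38.4320°.

38.432°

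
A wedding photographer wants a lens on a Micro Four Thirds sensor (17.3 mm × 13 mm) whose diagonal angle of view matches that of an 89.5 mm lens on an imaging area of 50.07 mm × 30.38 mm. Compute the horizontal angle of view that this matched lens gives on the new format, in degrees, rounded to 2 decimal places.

Sensor diagonal = √(50.07² + 30.38²) = √3429.9493 ≈ 58.5658 mm.
Sensor diagonal = √(17.3² + 13²) = √468.2900 ≈ 21.6400 mm.
Equal diagonal AOV ⇒ f₂ = f₁ · 21.6400/58.5658 = 89.5 × 0.36950 ≈ 33.0702 mm.
Horizontal AOV on the new format = 2·arctan(17.3 / (2 × 33.0702)) = 2·arctan(0.26156) ≈ 29.3163°.

29.32°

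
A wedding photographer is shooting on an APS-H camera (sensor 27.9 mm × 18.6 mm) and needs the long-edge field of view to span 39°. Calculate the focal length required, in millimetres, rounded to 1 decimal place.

39.4 mm

From α = 2·arctan(w/2f) we get f = w / (2·tan(α/2)).
With w = 27.9 mm and α/2 = 19.5°, tan(α/2) ≈ 0.35412, so f ≈ 27.9 / 0.70824 ≈ 39.3936 mm.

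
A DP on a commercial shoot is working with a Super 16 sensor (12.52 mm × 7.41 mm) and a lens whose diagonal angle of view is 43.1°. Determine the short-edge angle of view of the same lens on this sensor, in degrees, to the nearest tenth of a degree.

Sensor diagonal = √(12.52² + 7.41²) = √211.6585 ≈ 14.5485 mm.
From the diagonal AOV: f = 14.5485 / (2·tan(21.55°)) = 14.5485 / 0.78984 ≈ 18.4196 mm.
Short-edge AOV = 2·arctan(7.41 / (2 × 18.4196)) = 2·arctan(0.20114) ≈ 22.7459°.

22.7°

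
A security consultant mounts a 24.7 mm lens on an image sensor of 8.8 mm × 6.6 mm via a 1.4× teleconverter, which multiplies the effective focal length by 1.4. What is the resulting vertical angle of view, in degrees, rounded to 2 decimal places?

Effective focal length f = 24.7 × 1.4 = 34.58 mm.
α = 2·arctan(6.6 / (2 × 34.58)) = 2·arctan(0.09543) ≈ 10.9026°.

10.90°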